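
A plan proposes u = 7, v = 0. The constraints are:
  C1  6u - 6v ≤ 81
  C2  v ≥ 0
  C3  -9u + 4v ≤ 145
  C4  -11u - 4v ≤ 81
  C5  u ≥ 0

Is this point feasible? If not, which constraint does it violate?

feasible

C1: 42 ≤ 81 ✓
C2: 0 ≥ 0 ✓
C3: -63 ≤ 145 ✓
C4: -77 ≤ 81 ✓
C5: 7 ≥ 0 ✓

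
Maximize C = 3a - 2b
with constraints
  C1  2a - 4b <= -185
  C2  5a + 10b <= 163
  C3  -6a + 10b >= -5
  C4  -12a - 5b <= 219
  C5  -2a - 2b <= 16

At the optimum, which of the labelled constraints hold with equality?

Vertices and C = 3a - 2b:
  (-599/20, 1251/40) → C = -762/5
  (-1801/58, 891/29) → C = -8967/58
  (-601/19, 3051/95) → C = -15117/95

The maximum is at (-599/20, 1251/40). Substituting into each constraint, equality holds for C1 and C2; the remaining constraints have slack.

C1 and C2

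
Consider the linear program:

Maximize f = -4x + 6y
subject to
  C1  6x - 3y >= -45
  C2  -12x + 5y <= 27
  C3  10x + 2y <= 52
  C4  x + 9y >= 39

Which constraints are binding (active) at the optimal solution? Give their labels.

Feasible corners and f = -4x + 6y:
  (103/37, 447/37) → f = 2270/37
  (-48/113, 495/113) → f = 3162/113
  (195/44, 169/44) → f = 117/22

The maximum is at (103/37, 447/37). Substituting into each constraint, equality holds for C2 and C3; the remaining constraints have slack.

C2 and C3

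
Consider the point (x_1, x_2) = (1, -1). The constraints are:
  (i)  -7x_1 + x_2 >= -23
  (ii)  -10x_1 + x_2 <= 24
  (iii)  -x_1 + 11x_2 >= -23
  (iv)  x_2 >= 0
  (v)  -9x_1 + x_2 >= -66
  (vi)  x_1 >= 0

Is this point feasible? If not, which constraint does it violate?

Constraint (iv): x_2 = -1, which is not ≥ 0. All other constraints are satisfied.

not feasible — violates (iv)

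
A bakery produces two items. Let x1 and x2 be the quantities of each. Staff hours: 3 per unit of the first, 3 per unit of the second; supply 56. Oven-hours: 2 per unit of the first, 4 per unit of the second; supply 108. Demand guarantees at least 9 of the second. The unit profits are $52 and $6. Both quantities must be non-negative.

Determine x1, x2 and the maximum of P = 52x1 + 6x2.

x1 = 29/3, x2 = 9, maximum P = 1670/3

Extreme points and P = 52x1 + 6x2:
  (0, 56/3) → P = 112
  (0, 9) → P = 54
  (29/3, 9) → P = 1670/3

The binding constraints are 3x1 + 3x2 = 56 and x2 = 9.
Solving simultaneously gives x1 = 29/3, x2 = 9.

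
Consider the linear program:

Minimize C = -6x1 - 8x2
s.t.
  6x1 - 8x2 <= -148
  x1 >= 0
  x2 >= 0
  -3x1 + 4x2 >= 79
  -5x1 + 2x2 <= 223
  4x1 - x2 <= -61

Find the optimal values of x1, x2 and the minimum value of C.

Extreme points and C = -6x1 - 8x2:
  (0, 223/2) → C = -892
  (0, 61) → C = -488
  (101/3, 587/3) → C = -5302/3

At the optimal vertex, -5x1 + 2x2 = 223 and 4x1 - x2 = -61.
Solving simultaneously gives x1 = 101/3, x2 = 587/3.

x1 = 101/3, x2 = 587/3, minimum C = -5302/3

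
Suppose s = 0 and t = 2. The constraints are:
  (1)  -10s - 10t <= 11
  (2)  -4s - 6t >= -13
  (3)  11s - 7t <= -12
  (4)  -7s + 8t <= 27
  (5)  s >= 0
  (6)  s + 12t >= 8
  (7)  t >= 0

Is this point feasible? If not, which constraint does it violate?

(1): -20 ≤ 11 ✓
(2): -12 ≥ -13 ✓
(3): -14 ≤ -12 ✓
(4): 16 ≤ 27 ✓
(5): 0 ≥ 0 ✓
(6): 24 ≥ 8 ✓
(7): 2 ≥ 0 ✓

feasible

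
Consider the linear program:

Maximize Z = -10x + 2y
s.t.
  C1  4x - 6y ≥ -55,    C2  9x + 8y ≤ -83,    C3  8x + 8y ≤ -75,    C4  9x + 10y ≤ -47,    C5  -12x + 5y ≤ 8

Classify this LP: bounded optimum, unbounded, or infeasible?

From the feasible point (-479/141, -308/47), moving in the direction (-5, -12) keeps every constraint satisfied while Z increases without bound.

unbounded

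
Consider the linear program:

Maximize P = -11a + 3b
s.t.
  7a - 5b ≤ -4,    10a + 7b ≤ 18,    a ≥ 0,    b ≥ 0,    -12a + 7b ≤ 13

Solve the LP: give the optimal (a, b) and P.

Extreme points and P = -11a + 3b:
  (62/99, 166/99) → P = -184/99
  (0, 4/5) → P = 12/5
  (5/22, 173/77) → P = 653/154
  (0, 13/7) → P = 39/7

The binding constraints are a = 0 and -12a + 7b = 13.
Solving simultaneously gives a = 0, b = 13/7.

a = 0, b = 13/7, maximum P = 39/7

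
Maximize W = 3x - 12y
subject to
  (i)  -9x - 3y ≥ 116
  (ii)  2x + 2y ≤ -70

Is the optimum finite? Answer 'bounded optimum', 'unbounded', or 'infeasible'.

unbounded

From the feasible point (-11/6, -199/6), moving in the direction (3, -9) keeps every constraint satisfied while W increases without bound.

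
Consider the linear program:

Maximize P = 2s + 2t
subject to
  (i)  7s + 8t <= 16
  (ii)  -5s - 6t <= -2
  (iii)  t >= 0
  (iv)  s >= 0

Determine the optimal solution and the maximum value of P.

Feasible corners and P = 2s + 2t:
  (16/7, 0) → P = 32/7
  (0, 2) → P = 4
  (2/5, 0) → P = 4/5
  (0, 1/3) → P = 2/3

At the optimal vertex, 7s + 8t = 16 and t = 0.
Solving simultaneously gives s = 16/7, t = 0.

s = 16/7, t = 0, maximum P = 32/7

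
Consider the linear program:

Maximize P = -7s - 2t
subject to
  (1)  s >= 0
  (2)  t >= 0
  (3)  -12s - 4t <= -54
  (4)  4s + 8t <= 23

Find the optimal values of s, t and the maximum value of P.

s = 17/4, t = 3/4, maximum P = -125/4

The binding constraints are -12s - 4t = -54 and 4s + 8t = 23.
Solving simultaneously gives s = 17/4, t = 3/4.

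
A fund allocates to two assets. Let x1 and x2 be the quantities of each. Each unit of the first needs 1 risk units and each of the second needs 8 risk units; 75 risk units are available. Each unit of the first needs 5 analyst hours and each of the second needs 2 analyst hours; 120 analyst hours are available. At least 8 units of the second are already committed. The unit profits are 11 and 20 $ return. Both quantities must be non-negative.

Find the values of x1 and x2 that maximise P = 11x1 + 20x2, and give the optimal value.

x1 = 11, x2 = 8, maximum P = 281

Vertices and P = 11x1 + 20x2:
  (0, 75/8) → P = 375/2
  (0, 8) → P = 160
  (11, 8) → P = 281

The optimum lies where x1 + 8x2 = 75 and x2 = 8.
Solving simultaneously gives x1 = 11, x2 = 8.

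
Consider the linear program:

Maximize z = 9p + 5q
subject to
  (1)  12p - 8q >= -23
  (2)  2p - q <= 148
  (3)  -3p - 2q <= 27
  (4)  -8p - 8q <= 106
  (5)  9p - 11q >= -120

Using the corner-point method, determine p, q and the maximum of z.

Feasible corners and z = 9p + 5q:
  (-131/24, -85/16) → z = -1211/16
  (707/60, 411/20) → z = 1044/5
  (539/12, -349/6) → z = 1361/12
  (1748/13, 1572/13) → z = 23592/13
  (-1/2, -51/4) → z = -273/4

p = 1748/13, q = 1572/13, maximum z = 23592/13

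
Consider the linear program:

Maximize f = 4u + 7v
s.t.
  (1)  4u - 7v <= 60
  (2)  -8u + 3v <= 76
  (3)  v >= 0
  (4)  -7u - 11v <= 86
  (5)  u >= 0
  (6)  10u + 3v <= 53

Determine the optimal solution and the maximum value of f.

u = 0, v = 53/3, maximum f = 371/3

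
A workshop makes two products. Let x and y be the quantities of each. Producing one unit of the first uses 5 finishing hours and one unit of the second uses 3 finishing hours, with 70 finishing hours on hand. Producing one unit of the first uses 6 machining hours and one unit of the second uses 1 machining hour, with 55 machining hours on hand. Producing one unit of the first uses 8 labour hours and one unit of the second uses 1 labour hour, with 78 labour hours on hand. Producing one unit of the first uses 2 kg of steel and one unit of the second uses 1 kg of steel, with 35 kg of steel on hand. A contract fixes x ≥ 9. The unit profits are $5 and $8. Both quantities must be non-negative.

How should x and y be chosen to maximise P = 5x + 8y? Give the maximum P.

x = 9, y = 1, maximum P = 53

Extreme points and P = 5x + 8y:
  (55/6, 0) → P = 275/6
  (9, 0) → P = 45
  (9, 1) → P = 53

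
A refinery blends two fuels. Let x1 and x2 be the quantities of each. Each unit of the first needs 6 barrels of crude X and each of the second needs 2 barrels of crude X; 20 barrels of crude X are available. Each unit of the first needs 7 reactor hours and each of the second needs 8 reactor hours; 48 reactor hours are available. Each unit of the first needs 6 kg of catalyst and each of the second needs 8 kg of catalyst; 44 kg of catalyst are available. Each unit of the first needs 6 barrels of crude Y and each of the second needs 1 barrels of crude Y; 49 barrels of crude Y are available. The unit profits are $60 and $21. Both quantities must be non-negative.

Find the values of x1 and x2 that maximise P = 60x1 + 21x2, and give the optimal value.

x1 = 2, x2 = 4, maximum P = 204

Corner points and P = 60x1 + 21x2:
  (0, 0) → P = 0
  (0, 11/2) → P = 231/2
  (10/3, 0) → P = 200
  (2, 4) → P = 204

The optimum lies where 6x1 + 2x2 = 20 and 6x1 + 8x2 = 44.
Solving simultaneously gives x1 = 2, x2 = 4.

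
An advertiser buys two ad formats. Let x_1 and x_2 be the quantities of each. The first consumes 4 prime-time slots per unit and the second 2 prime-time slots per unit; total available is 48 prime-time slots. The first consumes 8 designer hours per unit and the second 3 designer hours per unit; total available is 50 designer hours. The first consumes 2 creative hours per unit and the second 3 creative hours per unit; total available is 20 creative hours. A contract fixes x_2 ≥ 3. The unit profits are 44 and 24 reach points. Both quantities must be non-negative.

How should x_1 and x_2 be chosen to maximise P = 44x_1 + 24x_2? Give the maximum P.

x_1 = 5, x_2 = 10/3, maximum P = 300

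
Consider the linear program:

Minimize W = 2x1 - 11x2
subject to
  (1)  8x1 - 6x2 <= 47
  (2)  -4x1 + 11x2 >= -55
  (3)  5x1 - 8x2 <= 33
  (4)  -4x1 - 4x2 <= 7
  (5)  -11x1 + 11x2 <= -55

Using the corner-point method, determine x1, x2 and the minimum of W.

Feasible corners and W = 2x1 - 11x2:
  (89/17, -29/34) → W = 675/34
  (17/2, 7/2) → W = -43/2
  (7/3, -8/3) → W = 34

At the optimal vertex, 8x1 - 6x2 = 47 and -11x1 + 11x2 = -55.
Solving simultaneously gives x1 = 17/2, x2 = 7/2.

x1 = 17/2, x2 = 7/2, minimum W = -43/2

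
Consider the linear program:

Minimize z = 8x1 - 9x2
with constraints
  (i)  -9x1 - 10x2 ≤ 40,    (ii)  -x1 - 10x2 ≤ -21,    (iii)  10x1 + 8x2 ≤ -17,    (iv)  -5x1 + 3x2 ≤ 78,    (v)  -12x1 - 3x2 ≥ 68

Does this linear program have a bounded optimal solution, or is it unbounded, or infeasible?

Vertices and z = 8x1 - 9x2:
  (-61/8, 229/80) → z = -6941/80
  (-900/77, 502/77) → z = -1674/11
  (-743/117, 320/117) → z = -8824/117
  (-135/14, 139/14) → z = -333/2
  (-493/66, 238/33) → z = -374/3
The feasible region has finitely many vertices and no improving ray; the minimum is -333/2 at (-135/14, 139/14).

bounded optimum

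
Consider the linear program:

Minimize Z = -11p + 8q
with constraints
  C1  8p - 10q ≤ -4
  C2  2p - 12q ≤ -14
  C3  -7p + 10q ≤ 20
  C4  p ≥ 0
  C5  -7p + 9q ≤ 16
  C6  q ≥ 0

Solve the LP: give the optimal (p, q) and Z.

Vertices and Z = -11p + 8q:
  (23/19, 26/19) → Z = -45/19
  (16, 66/5) → Z = -352/5
  (0, 7/6) → Z = 28/3
  (20/7, 4) → Z = 4/7
  (0, 16/9) → Z = 128/9

p = 16, q = 66/5, minimum Z = -352/5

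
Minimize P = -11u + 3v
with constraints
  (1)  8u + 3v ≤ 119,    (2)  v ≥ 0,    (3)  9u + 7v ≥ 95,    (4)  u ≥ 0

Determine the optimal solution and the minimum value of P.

Corner points and P = -11u + 3v:
  (119/8, 0) → P = -1309/8
  (0, 119/3) → P = 119
  (95/9, 0) → P = -1045/9
  (0, 95/7) → P = 285/7

u = 119/8, v = 0, minimum P = -1309/8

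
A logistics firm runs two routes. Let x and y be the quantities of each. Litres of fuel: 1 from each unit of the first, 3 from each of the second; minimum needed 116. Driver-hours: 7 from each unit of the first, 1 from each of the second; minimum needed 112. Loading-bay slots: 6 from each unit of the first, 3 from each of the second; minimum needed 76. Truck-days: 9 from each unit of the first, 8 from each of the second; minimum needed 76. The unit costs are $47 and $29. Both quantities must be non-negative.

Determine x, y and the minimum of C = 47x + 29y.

Extreme points and C = 47x + 29y:
  (0, 112) → C = 3248
  (116, 0) → C = 5452
  (11, 35) → C = 1532
The feasible region is unbounded (it extends along (0, 1), (1, 0)), but C strictly increases along every unbounded feasible direction, so there is no improving ray and the minimum is attained at a vertex.

x = 11, y = 35, minimum C = 1532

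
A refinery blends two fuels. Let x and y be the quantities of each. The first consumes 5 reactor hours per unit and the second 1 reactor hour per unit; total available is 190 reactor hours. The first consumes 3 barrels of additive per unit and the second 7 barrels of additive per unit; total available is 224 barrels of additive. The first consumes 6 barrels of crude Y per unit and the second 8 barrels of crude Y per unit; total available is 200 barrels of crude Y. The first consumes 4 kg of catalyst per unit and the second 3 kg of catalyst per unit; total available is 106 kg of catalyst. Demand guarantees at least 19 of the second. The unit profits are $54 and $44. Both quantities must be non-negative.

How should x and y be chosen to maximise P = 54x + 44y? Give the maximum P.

Extreme points and P = 54x + 44y:
  (0, 25) → P = 1100
  (0, 19) → P = 836
  (8, 19) → P = 1268

x = 8, y = 19, maximum P = 1268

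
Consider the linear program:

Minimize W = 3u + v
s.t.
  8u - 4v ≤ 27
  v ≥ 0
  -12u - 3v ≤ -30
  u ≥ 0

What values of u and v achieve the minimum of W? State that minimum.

Corner points and W = 3u + v:
  (27/8, 0) → W = 81/8
  (5/2, 0) → W = 15/2
  (0, 10) → W = 10
The feasible region is unbounded (it extends along (0, 1), (1, 2)), but W strictly increases along every unbounded feasible direction, so there is no improving ray and the minimum is attained at a vertex.

At the optimal vertex, v = 0 and -12u - 3v = -30.
Solving simultaneously gives u = 5/2, v = 0.

u = 5/2, v = 0, minimum W = 15/2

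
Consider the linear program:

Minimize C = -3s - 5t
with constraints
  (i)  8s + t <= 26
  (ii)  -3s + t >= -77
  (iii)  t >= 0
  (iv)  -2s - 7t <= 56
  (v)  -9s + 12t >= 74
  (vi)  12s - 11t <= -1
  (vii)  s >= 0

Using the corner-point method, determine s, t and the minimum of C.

Feasible corners and C = -3s - 5t:
  (34/15, 118/15) → C = -692/15
  (0, 26) → C = -130
  (0, 37/6) → C = -185/6

s = 0, t = 26, minimum C = -130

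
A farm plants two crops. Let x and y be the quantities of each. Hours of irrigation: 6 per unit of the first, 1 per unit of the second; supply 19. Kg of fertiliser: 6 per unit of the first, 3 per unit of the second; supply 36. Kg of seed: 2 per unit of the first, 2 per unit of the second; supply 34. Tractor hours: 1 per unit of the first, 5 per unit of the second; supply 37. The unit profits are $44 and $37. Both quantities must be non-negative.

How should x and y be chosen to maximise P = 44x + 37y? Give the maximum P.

x = 2, y = 7, maximum P = 347

Corner points and P = 44x + 37y:
  (0, 0) → P = 0
  (0, 37/5) → P = 1369/5
  (19/6, 0) → P = 418/3
  (2, 7) → P = 347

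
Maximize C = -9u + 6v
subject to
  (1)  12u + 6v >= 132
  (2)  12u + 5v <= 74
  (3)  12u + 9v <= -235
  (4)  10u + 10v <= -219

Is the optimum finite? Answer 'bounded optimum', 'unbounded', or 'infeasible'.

infeasible

The boundaries 12u + 6v = 132 and 12u + 9v = -235 meet at (433/6, -367/3), but that point violates 12u + 5v ≤ 74. Every candidate vertex is excluded by some other constraint, so the feasible region is empty.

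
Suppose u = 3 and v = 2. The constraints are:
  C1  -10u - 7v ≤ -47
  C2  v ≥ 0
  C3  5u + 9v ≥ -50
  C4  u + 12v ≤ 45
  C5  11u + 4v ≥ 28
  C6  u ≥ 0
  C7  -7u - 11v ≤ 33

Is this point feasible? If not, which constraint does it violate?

Constraint C1: -10u - 7v = -44, which is not ≤ -47. All other constraints are satisfied.

not feasible — violates C1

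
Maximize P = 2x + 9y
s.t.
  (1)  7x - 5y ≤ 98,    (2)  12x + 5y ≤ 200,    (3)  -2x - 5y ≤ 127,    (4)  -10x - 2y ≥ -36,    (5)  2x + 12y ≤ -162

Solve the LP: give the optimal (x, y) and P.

x = 183/47, y = -665/47, maximum P = -5619/47

Corner points and P = 2x + 9y:
  (-29/9, -217/9) → P = -2011/9
  (183/47, -665/47) → P = -5619/47
  (-51, -5) → P = -147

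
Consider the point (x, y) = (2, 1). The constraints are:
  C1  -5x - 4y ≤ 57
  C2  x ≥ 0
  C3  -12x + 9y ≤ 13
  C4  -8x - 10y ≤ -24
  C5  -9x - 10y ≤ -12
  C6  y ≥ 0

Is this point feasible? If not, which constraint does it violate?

feasible

C1: -14 ≤ 57 ✓
C2: 2 ≥ 0 ✓
C3: -15 ≤ 13 ✓
C4: -26 ≤ -24 ✓
C5: -28 ≤ -12 ✓
C6: 1 ≥ 0 ✓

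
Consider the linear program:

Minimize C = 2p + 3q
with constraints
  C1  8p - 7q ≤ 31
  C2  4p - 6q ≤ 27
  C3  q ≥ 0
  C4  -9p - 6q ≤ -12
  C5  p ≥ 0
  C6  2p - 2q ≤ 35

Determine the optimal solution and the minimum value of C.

Feasible corners and C = 2p + 3q:
  (31/8, 0) → C = 31/4
  (4/3, 0) → C = 8/3
  (0, 2) → C = 6
The feasible region is unbounded (it extends along (0, 1), (7, 8)), but C strictly increases along every unbounded feasible direction, so there is no improving ray and the minimum is attained at a vertex.

At the optimal vertex, q = 0 and -9p - 6q = -12.
Solving simultaneously gives p = 4/3, q = 0.

p = 4/3, q = 0, minimum C = 8/3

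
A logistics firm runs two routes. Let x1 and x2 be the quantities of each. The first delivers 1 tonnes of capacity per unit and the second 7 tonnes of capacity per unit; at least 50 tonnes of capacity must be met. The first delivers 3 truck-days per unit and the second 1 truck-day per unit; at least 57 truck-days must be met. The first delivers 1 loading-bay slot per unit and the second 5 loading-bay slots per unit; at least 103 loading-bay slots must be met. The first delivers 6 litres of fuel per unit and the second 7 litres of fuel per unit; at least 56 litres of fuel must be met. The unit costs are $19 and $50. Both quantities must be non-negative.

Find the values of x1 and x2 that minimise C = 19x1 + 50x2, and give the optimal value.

x1 = 13, x2 = 18, minimum C = 1147

Corner points and C = 19x1 + 50x2:
  (0, 57) → C = 2850
  (103, 0) → C = 1957
  (13, 18) → C = 1147
The feasible region is unbounded (it extends along (0, 1), (1, 0)), but C strictly increases along every unbounded feasible direction, so there is no improving ray and the minimum is attained at a vertex.

The binding constraints are 3x1 + x2 = 57 and x1 + 5x2 = 103.
Solving simultaneously gives x1 = 13, x2 = 18.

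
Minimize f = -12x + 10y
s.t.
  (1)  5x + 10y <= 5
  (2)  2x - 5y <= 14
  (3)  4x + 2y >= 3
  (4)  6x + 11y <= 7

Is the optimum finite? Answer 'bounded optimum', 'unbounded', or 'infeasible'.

Corner points and f = -12x + 10y:
  (2/3, 1/6) → f = -19/3
  (3, -1) → f = -46
  (43/24, -25/12) → f = -127/3
  (189/52, -35/26) → f = -742/13
The feasible region has finitely many vertices and no improving ray; the minimum is -742/13 at (189/52, -35/26).

bounded optimum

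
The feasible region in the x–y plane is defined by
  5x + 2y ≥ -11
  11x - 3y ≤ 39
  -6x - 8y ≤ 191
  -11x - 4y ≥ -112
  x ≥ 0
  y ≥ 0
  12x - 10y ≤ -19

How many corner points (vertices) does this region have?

4

Pairwise boundary intersections that survive every other constraint:
  (492/77, 73/7)
  (447/74, 677/74)
  (0, 28)
  (0, 19/10)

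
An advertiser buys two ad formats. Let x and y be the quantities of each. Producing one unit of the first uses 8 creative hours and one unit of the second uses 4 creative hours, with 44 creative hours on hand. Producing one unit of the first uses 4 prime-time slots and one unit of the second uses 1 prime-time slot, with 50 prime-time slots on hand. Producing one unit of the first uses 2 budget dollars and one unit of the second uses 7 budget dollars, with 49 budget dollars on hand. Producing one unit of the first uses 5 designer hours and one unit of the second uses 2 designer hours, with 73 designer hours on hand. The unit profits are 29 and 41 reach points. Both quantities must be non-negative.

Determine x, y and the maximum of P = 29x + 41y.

Feasible corners and P = 29x + 41y:
  (0, 0) → P = 0
  (0, 7) → P = 287
  (11/2, 0) → P = 319/2
  (7/3, 19/3) → P = 982/3

x = 7/3, y = 19/3, maximum P = 982/3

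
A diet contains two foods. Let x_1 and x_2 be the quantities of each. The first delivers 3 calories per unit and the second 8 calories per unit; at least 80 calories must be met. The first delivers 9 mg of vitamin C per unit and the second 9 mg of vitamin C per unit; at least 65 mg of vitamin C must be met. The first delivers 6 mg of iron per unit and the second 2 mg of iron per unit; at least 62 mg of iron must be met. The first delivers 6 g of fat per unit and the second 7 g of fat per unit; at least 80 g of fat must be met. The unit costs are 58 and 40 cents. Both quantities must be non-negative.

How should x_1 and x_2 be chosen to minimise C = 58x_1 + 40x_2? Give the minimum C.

x_1 = 8, x_2 = 7, minimum C = 744

Vertices and C = 58x_1 + 40x_2:
  (0, 31) → C = 1240
  (80/3, 0) → C = 4640/3
  (8, 7) → C = 744
The feasible region is unbounded (it extends along (0, 1), (1, 0)), but C strictly increases along every unbounded feasible direction, so there is no improving ray and the minimum is attained at a vertex.

At the optimal vertex, 3x_1 + 8x_2 = 80 and 6x_1 + 2x_2 = 62.
Solving simultaneously gives x_1 = 8, x_2 = 7.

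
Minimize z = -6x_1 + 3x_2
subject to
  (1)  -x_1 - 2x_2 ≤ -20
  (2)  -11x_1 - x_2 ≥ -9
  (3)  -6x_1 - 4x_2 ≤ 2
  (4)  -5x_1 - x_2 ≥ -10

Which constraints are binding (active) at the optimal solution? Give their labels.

(1) and (2)

Extreme points and z = -6x_1 + 3x_2:
  (-2/21, 211/21) → z = 215/7
  (-21/2, 61/4) → z = 435/4
  (-1/6, 65/6) → z = 67/2
The feasible region is unbounded (it extends along (-2, 3), (-1, 5)), but z strictly increases along every unbounded feasible direction, so there is no improving ray and the minimum is attained at a vertex.

The minimum is at (-2/21, 211/21). Substituting into each constraint, equality holds for (1) and (2); the remaining constraints have slack.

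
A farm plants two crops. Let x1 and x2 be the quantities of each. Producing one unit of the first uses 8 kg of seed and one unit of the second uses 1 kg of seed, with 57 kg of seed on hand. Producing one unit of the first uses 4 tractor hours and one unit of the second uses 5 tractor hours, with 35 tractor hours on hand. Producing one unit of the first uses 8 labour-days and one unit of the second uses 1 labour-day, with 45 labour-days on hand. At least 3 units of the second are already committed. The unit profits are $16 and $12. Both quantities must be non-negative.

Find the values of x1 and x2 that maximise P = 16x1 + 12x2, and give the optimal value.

Feasible corners and P = 16x1 + 12x2:
  (0, 7) → P = 84
  (0, 3) → P = 36
  (5, 3) → P = 116

The optimum lies where 4x1 + 5x2 = 35 and x2 = 3.
Solving simultaneously gives x1 = 5, x2 = 3.

x1 = 5, x2 = 3, maximum P = 116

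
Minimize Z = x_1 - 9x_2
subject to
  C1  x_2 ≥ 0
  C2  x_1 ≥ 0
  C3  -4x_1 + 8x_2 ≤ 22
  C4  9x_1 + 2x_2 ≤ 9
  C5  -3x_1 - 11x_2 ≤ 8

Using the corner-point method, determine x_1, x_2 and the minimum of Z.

x_1 = 7/20, x_2 = 117/40, minimum Z = -1039/40

Feasible corners and Z = x_1 - 9x_2:
  (0, 0) → Z = 0
  (1, 0) → Z = 1
  (0, 11/4) → Z = -99/4
  (7/20, 117/40) → Z = -1039/40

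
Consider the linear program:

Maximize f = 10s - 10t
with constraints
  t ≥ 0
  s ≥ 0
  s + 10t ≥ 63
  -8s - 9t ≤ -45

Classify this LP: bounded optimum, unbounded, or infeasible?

unbounded

From the feasible point (63, 0), moving in the direction (1, 0) keeps every constraint satisfied while f increases without bound.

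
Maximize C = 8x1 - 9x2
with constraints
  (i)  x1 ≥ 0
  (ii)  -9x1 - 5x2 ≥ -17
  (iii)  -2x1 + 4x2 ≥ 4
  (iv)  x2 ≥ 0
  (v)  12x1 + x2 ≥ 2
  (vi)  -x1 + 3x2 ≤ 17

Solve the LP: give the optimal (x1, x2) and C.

x1 = 24/23, x2 = 35/23, maximum C = -123/23

At the optimal vertex, -9x1 - 5x2 = -17 and -2x1 + 4x2 = 4.
Solving simultaneously gives x1 = 24/23, x2 = 35/23.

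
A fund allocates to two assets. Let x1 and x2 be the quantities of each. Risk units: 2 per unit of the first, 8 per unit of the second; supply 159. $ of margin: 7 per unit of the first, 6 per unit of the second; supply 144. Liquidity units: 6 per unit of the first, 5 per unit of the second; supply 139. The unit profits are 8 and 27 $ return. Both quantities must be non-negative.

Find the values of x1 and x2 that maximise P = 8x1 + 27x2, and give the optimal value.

Vertices and P = 8x1 + 27x2:
  (0, 0) → P = 0
  (0, 159/8) → P = 4293/8
  (144/7, 0) → P = 1152/7
  (9/2, 75/4) → P = 2169/4

The binding constraints are 2x1 + 8x2 = 159 and 7x1 + 6x2 = 144.
Solving simultaneously gives x1 = 9/2, x2 = 75/4.

x1 = 9/2, x2 = 75/4, maximum P = 2169/4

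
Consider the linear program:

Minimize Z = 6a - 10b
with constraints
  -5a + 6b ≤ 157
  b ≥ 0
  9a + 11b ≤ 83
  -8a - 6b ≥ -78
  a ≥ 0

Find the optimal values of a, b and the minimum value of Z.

Vertices and Z = 6a - 10b:
  (83/9, 0) → Z = 166/3
  (0, 0) → Z = 0
  (0, 83/11) → Z = -830/11

At the optimal vertex, 9a + 11b = 83 and a = 0.
Solving simultaneously gives a = 0, b = 83/11.

a = 0, b = 83/11, minimum Z = -830/11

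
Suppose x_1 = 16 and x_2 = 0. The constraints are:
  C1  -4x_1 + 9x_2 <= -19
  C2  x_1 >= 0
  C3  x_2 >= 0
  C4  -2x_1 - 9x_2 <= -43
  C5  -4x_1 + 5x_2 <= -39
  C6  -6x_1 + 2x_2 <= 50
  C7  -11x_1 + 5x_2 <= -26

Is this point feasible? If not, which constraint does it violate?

Constraint C4: -2x_1 - 9x_2 = -32, which is not ≤ -43. All other constraints are satisfied.

not feasible — violates C4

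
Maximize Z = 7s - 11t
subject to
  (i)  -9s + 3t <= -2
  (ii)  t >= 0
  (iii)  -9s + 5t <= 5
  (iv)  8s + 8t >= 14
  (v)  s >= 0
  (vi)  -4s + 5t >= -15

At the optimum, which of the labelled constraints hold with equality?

(ii) and (vi)

Extreme points and Z = 7s - 11t:
  (25/18, 7/2) → Z = -259/9
  (29/48, 55/48) → Z = -67/8
  (7/4, 0) → Z = 49/4
  (15/4, 0) → Z = 105/4
The feasible region is unbounded (it extends along (5, 4), (5, 9)), but Z strictly decreases along every unbounded feasible direction, so there is no improving ray and the maximum is attained at a vertex.

The maximum is at (15/4, 0). Substituting into each constraint, equality holds for (ii) and (vi); the remaining constraints have slack.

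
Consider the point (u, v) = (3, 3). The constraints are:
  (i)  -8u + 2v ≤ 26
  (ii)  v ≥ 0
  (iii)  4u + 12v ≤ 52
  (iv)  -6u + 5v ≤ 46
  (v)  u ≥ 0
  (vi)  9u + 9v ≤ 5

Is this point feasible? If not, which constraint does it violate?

Constraint (vi): 9u + 9v = 54, which is not ≤ 5. All other constraints are satisfied.

not feasible — violates (vi)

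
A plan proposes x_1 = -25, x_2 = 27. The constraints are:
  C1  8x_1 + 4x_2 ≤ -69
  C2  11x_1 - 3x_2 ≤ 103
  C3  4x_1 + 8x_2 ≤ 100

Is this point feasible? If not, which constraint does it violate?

not feasible — violates C3

Constraint C3: 4x_1 + 8x_2 = 116, which is not ≤ 100. All other constraints are satisfied.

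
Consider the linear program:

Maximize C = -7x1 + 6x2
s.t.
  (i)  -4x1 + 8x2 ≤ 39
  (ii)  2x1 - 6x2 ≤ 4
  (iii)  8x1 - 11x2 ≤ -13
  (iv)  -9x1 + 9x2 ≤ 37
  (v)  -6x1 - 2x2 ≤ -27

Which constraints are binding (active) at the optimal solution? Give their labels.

Corner points and C = -7x1 + 6x2:
  (65/4, 13) → C = -143/4
  (69/28, 171/28) → C = 543/28
  (271/82, 147/41) → C = -133/82

The maximum is at (69/28, 171/28). Substituting into each constraint, equality holds for (i) and (v); the remaining constraints have slack.

(i) and (v)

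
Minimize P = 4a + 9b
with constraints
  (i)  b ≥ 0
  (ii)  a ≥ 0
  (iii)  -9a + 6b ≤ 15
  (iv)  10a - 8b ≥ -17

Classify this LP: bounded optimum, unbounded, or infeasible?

bounded optimum

Vertices and P = 4a + 9b:
  (0, 0) → P = 0
  (0, 17/8) → P = 153/8
The feasible region has finitely many vertices and no improving ray; the minimum is 0 at (0, 0).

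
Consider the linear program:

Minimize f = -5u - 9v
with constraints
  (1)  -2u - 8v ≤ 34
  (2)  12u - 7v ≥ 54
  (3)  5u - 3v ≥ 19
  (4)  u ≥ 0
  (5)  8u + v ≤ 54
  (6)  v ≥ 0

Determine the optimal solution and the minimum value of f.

Vertices and f = -5u - 9v:
  (108/17, 54/17) → f = -1026/17
  (9/2, 0) → f = -45/2
  (27/4, 0) → f = -135/4

u = 108/17, v = 54/17, minimum f = -1026/17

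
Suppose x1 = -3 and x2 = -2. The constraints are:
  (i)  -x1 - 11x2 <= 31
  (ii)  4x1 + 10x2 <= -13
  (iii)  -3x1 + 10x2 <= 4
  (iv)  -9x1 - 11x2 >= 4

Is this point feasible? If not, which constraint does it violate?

(i): 25 ≤ 31 ✓
(ii): -32 ≤ -13 ✓
(iii): -11 ≤ 4 ✓
(iv): 49 ≥ 4 ✓

feasible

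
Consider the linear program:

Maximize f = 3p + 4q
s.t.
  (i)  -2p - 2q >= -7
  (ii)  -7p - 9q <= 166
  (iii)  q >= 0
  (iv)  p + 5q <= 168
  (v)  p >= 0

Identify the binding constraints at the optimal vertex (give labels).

Corner points and f = 3p + 4q:
  (7/2, 0) → f = 21/2
  (0, 7/2) → f = 14
  (0, 0) → f = 0

The maximum is at (0, 7/2). Substituting into each constraint, equality holds for (i) and (v); the remaining constraints have slack.

(i) and (v)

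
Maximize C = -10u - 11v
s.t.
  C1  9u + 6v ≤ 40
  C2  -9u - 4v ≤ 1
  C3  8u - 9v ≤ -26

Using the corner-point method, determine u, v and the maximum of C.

u = -1, v = 2, maximum C = -12

Vertices and C = -10u - 11v:
  (-83/9, 41/2) → C = -2399/18
  (68/43, 554/129) → C = -8134/129
  (-1, 2) → C = -12

At the optimal vertex, -9u - 4v = 1 and 8u - 9v = -26.
Solving simultaneously gives u = -1, v = 2.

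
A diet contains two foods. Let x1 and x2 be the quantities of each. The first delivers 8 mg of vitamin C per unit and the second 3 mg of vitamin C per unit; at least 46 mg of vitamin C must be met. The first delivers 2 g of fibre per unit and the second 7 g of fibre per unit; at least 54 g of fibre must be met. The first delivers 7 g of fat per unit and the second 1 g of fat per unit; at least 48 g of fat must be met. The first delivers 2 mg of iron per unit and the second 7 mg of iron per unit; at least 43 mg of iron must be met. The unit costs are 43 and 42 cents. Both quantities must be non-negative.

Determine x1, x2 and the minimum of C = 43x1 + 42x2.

x1 = 6, x2 = 6, minimum C = 510

Extreme points and C = 43x1 + 42x2:
  (0, 48) → C = 2016
  (27, 0) → C = 1161
  (6, 6) → C = 510
The feasible region is unbounded (it extends along (0, 1), (1, 0)), but C strictly increases along every unbounded feasible direction, so there is no improving ray and the minimum is attained at a vertex.

At the optimal vertex, 2x1 + 7x2 = 54 and 7x1 + x2 = 48.
Solving simultaneously gives x1 = 6, x2 = 6.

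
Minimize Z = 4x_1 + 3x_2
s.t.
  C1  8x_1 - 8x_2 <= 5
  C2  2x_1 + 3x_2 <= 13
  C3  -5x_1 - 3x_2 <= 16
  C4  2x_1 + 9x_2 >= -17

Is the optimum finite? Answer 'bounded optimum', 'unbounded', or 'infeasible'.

Feasible corners and Z = 4x_1 + 3x_2:
  (119/40, 47/20) → Z = 379/20
  (-91/88, -73/44) → Z = -401/44
  (-29/3, 97/9) → Z = -19/3
  (-31/13, -53/39) → Z = -177/13
The feasible region has finitely many vertices and no improving ray; the minimum is -177/13 at (-31/13, -53/39).

bounded optimum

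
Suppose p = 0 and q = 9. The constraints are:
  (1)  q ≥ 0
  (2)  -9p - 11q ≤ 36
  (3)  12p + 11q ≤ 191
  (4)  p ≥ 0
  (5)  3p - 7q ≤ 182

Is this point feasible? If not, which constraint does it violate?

(1): 9 ≥ 0 ✓
(2): -99 ≤ 36 ✓
(3): 99 ≤ 191 ✓
(4): 0 ≥ 0 ✓
(5): -63 ≤ 182 ✓

feasible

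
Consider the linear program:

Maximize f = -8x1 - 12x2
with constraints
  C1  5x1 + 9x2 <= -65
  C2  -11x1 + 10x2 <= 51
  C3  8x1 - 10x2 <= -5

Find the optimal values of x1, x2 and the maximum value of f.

x1 = -46/3, x2 = -353/30, maximum f = 3958/15

Vertices and f = -8x1 - 12x2:
  (-1109/149, -460/149) → f = 14392/149
  (-695/122, -495/122) → f = 5750/61
  (-46/3, -353/30) → f = 3958/15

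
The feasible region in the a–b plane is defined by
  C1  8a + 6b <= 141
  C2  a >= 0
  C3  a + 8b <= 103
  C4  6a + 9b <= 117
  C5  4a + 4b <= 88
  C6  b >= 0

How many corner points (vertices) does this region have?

5

The feasible vertices (each the meet of two boundaries and inside every other half-plane) are:
  (63/4, 5/2)
  (141/8, 0)
  (0, 103/8)
  (0, 0)
  (3/13, 167/13)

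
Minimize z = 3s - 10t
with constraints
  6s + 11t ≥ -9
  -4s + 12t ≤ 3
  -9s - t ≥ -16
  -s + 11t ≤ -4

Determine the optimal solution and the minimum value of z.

s = -5/7, t = -3/7, minimum z = 15/7

Corner points and z = 3s - 10t:
  (185/93, -59/31) → z = 25
  (-5/7, -3/7) → z = 15/7
  (9/5, -1/5) → z = 37/5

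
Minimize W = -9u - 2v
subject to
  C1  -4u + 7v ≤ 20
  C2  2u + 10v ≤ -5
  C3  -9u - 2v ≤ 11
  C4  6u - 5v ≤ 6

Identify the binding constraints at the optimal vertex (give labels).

Feasible corners and W = -9u - 2v:
  (-50/43, -23/86) → W = 11
  (1/2, -3/5) → W = -33/10
  (-43/57, -40/19) → W = 11

The minimum is at (1/2, -3/5). Substituting into each constraint, equality holds for C2 and C4; the remaining constraints have slack.

C2 and C4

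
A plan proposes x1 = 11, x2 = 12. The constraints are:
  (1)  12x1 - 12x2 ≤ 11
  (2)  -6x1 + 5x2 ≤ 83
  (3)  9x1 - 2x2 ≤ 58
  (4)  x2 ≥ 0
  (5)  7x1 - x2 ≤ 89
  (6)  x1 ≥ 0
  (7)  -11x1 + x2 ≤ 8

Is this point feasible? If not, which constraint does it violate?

Constraint (3): 9x1 - 2x2 = 75, which is not ≤ 58. All other constraints are satisfied.

not feasible — violates (3)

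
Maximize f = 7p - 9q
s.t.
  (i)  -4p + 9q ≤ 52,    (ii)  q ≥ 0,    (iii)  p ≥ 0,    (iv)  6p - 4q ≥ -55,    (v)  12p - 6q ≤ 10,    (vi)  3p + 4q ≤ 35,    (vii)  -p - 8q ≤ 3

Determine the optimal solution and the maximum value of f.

p = 5/6, q = 0, maximum f = 35/6

Feasible corners and f = 7p - 9q:
  (0, 52/9) → f = -52
  (107/43, 296/43) → f = -1915/43
  (0, 0) → f = 0
  (5/6, 0) → f = 35/6
  (125/33, 65/11) → f = -80/3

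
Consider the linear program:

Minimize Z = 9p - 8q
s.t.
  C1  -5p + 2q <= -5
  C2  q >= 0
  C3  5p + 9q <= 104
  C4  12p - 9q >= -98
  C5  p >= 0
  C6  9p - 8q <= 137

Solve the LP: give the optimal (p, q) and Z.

p = 23/5, q = 9, minimum Z = -153/5

Feasible corners and Z = 9p - 8q:
  (1, 0) → Z = 9
  (23/5, 9) → Z = -153/5
  (137/9, 0) → Z = 137
  (2065/121, 251/121) → Z = 137

The optimum lies where -5p + 2q = -5 and 5p + 9q = 104.
Solving simultaneously gives p = 23/5, q = 9.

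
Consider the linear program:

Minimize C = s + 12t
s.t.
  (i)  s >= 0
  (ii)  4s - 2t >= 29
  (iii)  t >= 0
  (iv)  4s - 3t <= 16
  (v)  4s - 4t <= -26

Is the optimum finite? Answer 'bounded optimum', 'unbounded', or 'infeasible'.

Feasible corners and C = s + 12t:
  (21, 55/2) → C = 351
  (71/2, 42) → C = 1079/2
The feasible region has finitely many vertices and no improving ray; the minimum is 351 at (21, 55/2).

bounded optimum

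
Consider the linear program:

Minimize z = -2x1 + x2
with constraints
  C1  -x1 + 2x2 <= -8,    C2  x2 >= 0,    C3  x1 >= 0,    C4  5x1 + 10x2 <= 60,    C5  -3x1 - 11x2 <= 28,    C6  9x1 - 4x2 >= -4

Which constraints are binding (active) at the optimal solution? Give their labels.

C2 and C4

Extreme points and z = -2x1 + x2:
  (8, 0) → z = -16
  (10, 1) → z = -19
  (12, 0) → z = -24

The minimum is at (12, 0). Substituting into each constraint, equality holds for C2 and C4; the remaining constraints have slack.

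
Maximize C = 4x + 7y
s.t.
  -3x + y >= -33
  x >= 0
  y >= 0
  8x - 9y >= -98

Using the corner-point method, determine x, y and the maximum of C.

x = 395/19, y = 558/19, maximum C = 5486/19

Vertices and C = 4x + 7y:
  (11, 0) → C = 44
  (395/19, 558/19) → C = 5486/19
  (0, 0) → C = 0
  (0, 98/9) → C = 686/9

The optimum lies where -3x + y = -33 and 8x - 9y = -98.
Solving simultaneously gives x = 395/19, y = 558/19.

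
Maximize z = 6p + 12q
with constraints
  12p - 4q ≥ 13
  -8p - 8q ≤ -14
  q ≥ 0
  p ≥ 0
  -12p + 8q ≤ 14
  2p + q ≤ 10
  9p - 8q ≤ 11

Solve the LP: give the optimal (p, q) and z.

Vertices and z = 6p + 12q:
  (5/4, 1/2) → z = 27/2
  (53/20, 47/10) → z = 723/10
  (25/17, 19/68) → z = 207/17
  (91/25, 68/25) → z = 1362/25

At the optimal vertex, 12p - 4q = 13 and 2p + q = 10.
Solving simultaneously gives p = 53/20, q = 47/10.

p = 53/20, q = 47/10, maximum z = 723/10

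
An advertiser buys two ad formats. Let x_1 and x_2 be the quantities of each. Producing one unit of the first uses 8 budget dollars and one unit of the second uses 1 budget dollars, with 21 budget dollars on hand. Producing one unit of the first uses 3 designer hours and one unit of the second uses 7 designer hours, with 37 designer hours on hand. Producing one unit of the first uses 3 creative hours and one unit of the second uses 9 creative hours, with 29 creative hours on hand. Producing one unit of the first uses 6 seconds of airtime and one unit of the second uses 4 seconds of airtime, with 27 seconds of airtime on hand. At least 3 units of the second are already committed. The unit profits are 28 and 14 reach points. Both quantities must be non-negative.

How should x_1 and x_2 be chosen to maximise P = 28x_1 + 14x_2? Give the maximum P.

x_1 = 2/3, x_2 = 3, maximum P = 182/3

Corner points and P = 28x_1 + 14x_2:
  (0, 29/9) → P = 406/9
  (0, 3) → P = 42
  (2/3, 3) → P = 182/3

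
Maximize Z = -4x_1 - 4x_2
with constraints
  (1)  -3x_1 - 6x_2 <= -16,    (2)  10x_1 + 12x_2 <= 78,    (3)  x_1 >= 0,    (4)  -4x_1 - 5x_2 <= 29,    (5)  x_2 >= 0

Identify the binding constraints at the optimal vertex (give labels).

(1) and (3)

Feasible corners and Z = -4x_1 - 4x_2:
  (0, 8/3) → Z = -32/3
  (16/3, 0) → Z = -64/3
  (0, 13/2) → Z = -26
  (39/5, 0) → Z = -156/5

The maximum is at (0, 8/3). Substituting into each constraint, equality holds for (1) and (3); the remaining constraints have slack.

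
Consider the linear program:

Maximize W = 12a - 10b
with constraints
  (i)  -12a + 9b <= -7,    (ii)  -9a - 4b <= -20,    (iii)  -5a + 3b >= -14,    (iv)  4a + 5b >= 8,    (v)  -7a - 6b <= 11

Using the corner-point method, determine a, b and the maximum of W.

a = 94/37, b = -16/37, maximum W = 1288/37

Vertices and W = 12a - 10b:
  (208/129, 59/43) → W = 242/43
  (35/3, 133/9) → W = -70/9
  (68/29, -8/29) → W = 896/29
  (94/37, -16/37) → W = 1288/37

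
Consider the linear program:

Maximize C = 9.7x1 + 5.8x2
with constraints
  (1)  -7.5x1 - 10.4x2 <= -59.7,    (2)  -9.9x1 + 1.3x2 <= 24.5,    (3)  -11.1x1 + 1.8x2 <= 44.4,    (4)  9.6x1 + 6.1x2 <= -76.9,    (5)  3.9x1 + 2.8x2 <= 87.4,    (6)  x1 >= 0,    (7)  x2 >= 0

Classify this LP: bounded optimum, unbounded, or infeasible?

infeasible

The boundaries -7.5x1 - 10.4x2 = -59.7 and x1 = 0 meet at (0, 597/104), but that point violates 9.6x1 + 6.1x2 ≤ -76.9. Every candidate vertex is excluded by some other constraint, so the feasible region is empty.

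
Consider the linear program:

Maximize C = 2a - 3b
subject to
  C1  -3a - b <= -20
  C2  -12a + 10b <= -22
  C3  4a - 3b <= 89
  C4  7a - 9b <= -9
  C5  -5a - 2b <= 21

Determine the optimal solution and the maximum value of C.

a = 144/19, b = 131/19, maximum C = -105/19

Feasible corners and C = 2a - 3b:
  (206, 245) → C = -323
  (144/19, 131/19) → C = -105/19
  (276/5, 659/15) → C = -107/5

The binding constraints are -12a + 10b = -22 and 7a - 9b = -9.
Solving simultaneously gives a = 144/19, b = 131/19.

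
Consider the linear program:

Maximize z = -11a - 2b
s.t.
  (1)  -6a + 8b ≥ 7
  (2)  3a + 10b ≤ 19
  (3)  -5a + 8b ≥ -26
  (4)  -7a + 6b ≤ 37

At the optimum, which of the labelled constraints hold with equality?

(1) and (4)

Vertices and z = -11a - 2b:
  (41/42, 45/28) → z = -293/21
  (-127/10, -173/20) → z = 157
  (-32/11, 61/22) → z = 291/11

The maximum is at (-127/10, -173/20). Substituting into each constraint, equality holds for (1) and (4); the remaining constraints have slack.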